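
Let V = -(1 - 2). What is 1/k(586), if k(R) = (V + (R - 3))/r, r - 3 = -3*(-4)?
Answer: 15/584 ≈ 0.025685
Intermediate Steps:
r = 15 (r = 3 - 3*(-4) = 3 + 12 = 15)
V = 1 (V = -1*(-1) = 1)
k(R) = -2/15 + R/15 (k(R) = (1 + (R - 3))/15 = (1 + (-3 + R))*(1/15) = (-2 + R)*(1/15) = -2/15 + R/15)
1/k(586) = 1/(-2/15 + (1/15)*586) = 1/(-2/15 + 586/15) = 1/(584/15) = 15/584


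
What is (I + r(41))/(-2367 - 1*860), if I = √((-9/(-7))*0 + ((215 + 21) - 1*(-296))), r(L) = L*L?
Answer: -1681/3227 - 2*√133/3227 ≈ -0.52806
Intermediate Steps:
r(L) = L²
I = 2*√133 (I = √(-⅐*(-9)*0 + (236 + 296)) = √((9/7)*0 + 532) = √(0 + 532) = √532 = 2*√133 ≈ 23.065)
(I + r(41))/(-2367 - 1*860) = (2*√133 + 41²)/(-2367 - 1*860) = (2*√133 + 1681)/(-2367 - 860) = (1681 + 2*√133)/(-3227) = (1681 + 2*√133)*(-1/3227) = -1681/3227 - 2*√133/3227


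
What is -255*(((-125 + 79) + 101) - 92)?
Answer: 9435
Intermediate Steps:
-255*(((-125 + 79) + 101) - 92) = -255*((-46 + 101) - 92) = -255*(55 - 92) = -255*(-37) = 9435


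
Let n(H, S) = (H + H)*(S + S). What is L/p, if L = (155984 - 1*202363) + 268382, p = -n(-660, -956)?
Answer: -74001/841280 ≈ -0.087962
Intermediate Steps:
n(H, S) = 4*H*S (n(H, S) = (2*H)*(2*S) = 4*H*S)
p = -2523840 (p = -4*(-660)*(-956) = -1*2523840 = -2523840)
L = 222003 (L = (155984 - 202363) + 268382 = -46379 + 268382 = 222003)
L/p = 222003/(-2523840) = 222003*(-1/2523840) = -74001/841280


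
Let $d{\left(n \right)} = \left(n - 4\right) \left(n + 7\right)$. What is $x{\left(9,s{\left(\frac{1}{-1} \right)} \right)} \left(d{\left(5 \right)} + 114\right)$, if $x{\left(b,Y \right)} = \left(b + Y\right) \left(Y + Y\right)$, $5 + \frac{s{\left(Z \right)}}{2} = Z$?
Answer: $9072$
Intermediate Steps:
$s{\left(Z \right)} = -10 + 2 Z$
$d{\left(n \right)} = \left(-4 + n\right) \left(7 + n\right)$
$x{\left(b,Y \right)} = 2 Y \left(Y + b\right)$ ($x{\left(b,Y \right)} = \left(Y + b\right) 2 Y = 2 Y \left(Y + b\right)$)
$x{\left(9,s{\left(\frac{1}{-1} \right)} \right)} \left(d{\left(5 \right)} + 114\right) = 2 \left(-10 + \frac{2}{-1}\right) \left(\left(-10 + \frac{2}{-1}\right) + 9\right) \left(\left(-28 + 5^{2} + 3 \cdot 5\right) + 114\right) = 2 \left(-10 + 2 \left(-1\right)\right) \left(\left(-10 + 2 \left(-1\right)\right) + 9\right) \left(\left(-28 + 25 + 15\right) + 114\right) = 2 \left(-10 - 2\right) \left(\left(-10 - 2\right) + 9\right) \left(12 + 114\right) = 2 \left(-12\right) \left(-12 + 9\right) 126 = 2 \left(-12\right) \left(-3\right) 126 = 72 \cdot 126 = 9072$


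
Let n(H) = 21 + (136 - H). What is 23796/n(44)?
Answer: 23796/113 ≈ 210.58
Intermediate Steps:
n(H) = 157 - H
23796/n(44) = 23796/(157 - 1*44) = 23796/(157 - 44) = 23796/113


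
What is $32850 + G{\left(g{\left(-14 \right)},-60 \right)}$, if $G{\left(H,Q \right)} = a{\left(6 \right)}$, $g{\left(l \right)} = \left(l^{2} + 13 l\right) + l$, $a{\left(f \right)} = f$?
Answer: $32856$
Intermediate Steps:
$g{\left(l \right)} = l^{2} + 14 l$
$G{\left(H,Q \right)} = 6$
$32850 + G{\left(g{\left(-14 \right)},-60 \right)} = 32850 + 6 = 32856$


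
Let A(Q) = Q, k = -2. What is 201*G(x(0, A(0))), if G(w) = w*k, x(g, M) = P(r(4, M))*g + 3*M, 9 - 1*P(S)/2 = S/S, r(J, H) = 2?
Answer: 0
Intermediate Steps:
P(S) = 16 (P(S) = 18 - 2*S/S = 18 - 2*1 = 18 - 2 = 16)
x(g, M) = 3*M + 16*g (x(g, M) = 16*g + 3*M = 3*M + 16*g)
G(w) = -2*w (G(w) = w*(-2) = -2*w)
201*G(x(0, A(0))) = 201*(-2*(3*0 + 16*0)) = 201*(-2*(0 + 0)) = 201*(-2*0) = 201*0 = 0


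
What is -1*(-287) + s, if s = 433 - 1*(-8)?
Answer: 728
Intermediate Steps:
s = 441 (s = 433 + 8 = 441)
-1*(-287) + s = -1*(-287) + 441 = 287 + 441 = 728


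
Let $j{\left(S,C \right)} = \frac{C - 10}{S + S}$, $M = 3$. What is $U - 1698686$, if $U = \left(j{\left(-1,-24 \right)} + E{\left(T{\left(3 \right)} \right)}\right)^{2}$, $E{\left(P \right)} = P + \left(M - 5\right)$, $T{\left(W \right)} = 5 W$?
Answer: $-1697786$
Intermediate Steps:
$j{\left(S,C \right)} = \frac{-10 + C}{2 S}$
$E{\left(P \right)} = -2 + P$ ($E{\left(P \right)} = P + \left(3 - 5\right) = P - 2 = -2 + P$)
$U = 900$ ($U = \left(\frac{-10 - 24}{2 \left(-1\right)} + \left(-2 + 5 \cdot 3\right)\right)^{2} = \left(\frac{1}{2} \left(-1\right) \left(-34\right) + \left(-2 + 15\right)\right)^{2} = \left(17 + 13\right)^{2} = 30^{2} = 900$)
$U - 1698686 = 900 - 1698686 = -1697786$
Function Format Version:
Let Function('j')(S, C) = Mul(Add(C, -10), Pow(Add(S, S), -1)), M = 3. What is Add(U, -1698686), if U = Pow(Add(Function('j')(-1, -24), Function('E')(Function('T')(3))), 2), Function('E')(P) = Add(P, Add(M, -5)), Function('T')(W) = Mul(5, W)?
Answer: -1697786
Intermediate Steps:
Function('j')(S, C) = Mul(Rational(1, 2), Pow(S, -1), Add(-10, C)) (Function('j')(S, C) = Mul(Add(-10, C), Pow(Mul(2, S), -1)) = Mul(Add(-10, C), Mul(Rational(1, 2), Pow(S, -1))) = Mul(Rational(1, 2), Pow(S, -1), Add(-10, C)))
Function('E')(P) = Add(-2, P) (Function('E')(P) = Add(P, Add(3, -5)) = Add(P, -2) = Add(-2, P))
U = 900 (U = Pow(Add(Mul(Rational(1, 2), Pow(-1, -1), Add(-10, -24)), Add(-2, Mul(5, 3))), 2) = Pow(Add(Mul(Rational(1, 2), -1, -34), Add(-2, 15)), 2) = Pow(Add(17, 13), 2) = Pow(30, 2) = 900)
Add(U, -1698686) = Add(900, -1698686) = -1697786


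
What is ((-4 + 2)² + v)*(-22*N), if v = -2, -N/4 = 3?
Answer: 528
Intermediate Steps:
N = -12 (N = -4*3 = -12)
((-4 + 2)² + v)*(-22*N) = ((-4 + 2)² - 2)*(-22*(-12)) = ((-2)² - 2)*264 = (4 - 2)*264 = 2*264 = 528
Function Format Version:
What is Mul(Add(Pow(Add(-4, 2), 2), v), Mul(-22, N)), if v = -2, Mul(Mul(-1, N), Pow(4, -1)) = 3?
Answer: 528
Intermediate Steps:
N = -12 (N = Mul(-4, 3) = -12)
Mul(Add(Pow(Add(-4, 2), 2), v), Mul(-22, N)) = Mul(Add(Pow(Add(-4, 2), 2), -2), Mul(-22, -12)) = Mul(Add(Pow(-2, 2), -2), 264) = Mul(Add(4, -2), 264) = Mul(2, 264) = 528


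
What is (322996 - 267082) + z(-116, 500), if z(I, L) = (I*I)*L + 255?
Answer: 6784169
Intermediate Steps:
z(I, L) = 255 + L*I² (z(I, L) = I²*L + 255 = L*I² + 255 = 255 + L*I²)
(322996 - 267082) + z(-116, 500) = (322996 - 267082) + (255 + 500*(-116)²) = 55914 + (255 + 500*13456) = 55914 + (255 + 6728000) = 55914 + 6728255 = 6784169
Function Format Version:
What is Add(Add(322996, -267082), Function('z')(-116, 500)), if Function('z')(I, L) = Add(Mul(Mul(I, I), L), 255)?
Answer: 6784169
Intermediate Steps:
Function('z')(I, L) = Add(255, Mul(L, Pow(I, 2))) (Function('z')(I, L) = Add(Mul(Pow(I, 2), L), 255) = Add(Mul(L, Pow(I, 2)), 255) = Add(255, Mul(L, Pow(I, 2))))
Add(Add(322996, -267082), Function('z')(-116, 500)) = Add(Add(322996, -267082), Add(255, Mul(500, Pow(-116, 2)))) = Add(55914, Add(255, Mul(500, 13456))) = Add(55914, Add(255, 6728000)) = Add(55914, 6728255) = 6784169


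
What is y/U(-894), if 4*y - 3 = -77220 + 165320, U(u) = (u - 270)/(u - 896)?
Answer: 78852185/2328 ≈ 33871.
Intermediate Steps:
U(u) = (-270 + u)/(-896 + u)
y = 88103/4 (y = 3/4 + (-77220 + 165320)/4 = 3/4 + (1/4)*88100 = 3/4 + 22025 = 88103/4 ≈ 22026.)
y/U(-894) = 88103/(4*(((-270 - 894)/(-896 - 894)))) = 88103/(4*((-1164/(-1790)))) = 88103/(4*((-1/1790*(-1164)))) = 88103/(4*(582/895)) = (88103/4)*(895/582) = 78852185/2328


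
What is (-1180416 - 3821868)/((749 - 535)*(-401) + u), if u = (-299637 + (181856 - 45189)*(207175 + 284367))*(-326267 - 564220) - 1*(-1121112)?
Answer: 5002284/59820486410411801 ≈ 8.3622e-11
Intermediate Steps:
u = -59820486410325987 (u = (-299637 + 136667*491542)*(-890487) + 1121112 = (-299637 + 67177570514)*(-890487) + 1121112 = 67177270877*(-890487) + 1121112 = -59820486411447099 + 1121112 = -59820486410325987)
(-1180416 - 3821868)/((749 - 535)*(-401) + u) = (-1180416 - 3821868)/((749 - 535)*(-401) - 59820486410325987) = -5002284/(214*(-401) - 59820486410325987) = -5002284/(-85814 - 59820486410325987) = -5002284/(-59820486410411801) = -5002284*(-1/59820486410411801) = 5002284/59820486410411801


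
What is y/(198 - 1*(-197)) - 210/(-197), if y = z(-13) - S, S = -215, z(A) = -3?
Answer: 124714/77815 ≈ 1.6027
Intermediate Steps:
y = 212 (y = -3 - 1*(-215) = -3 + 215 = 212)
y/(198 - 1*(-197)) - 210/(-197) = 212/(198 - 1*(-197)) - 210/(-197) = 212/(198 + 197) - 210*(-1/197) = 212/395 + 210/197 = 124714/77815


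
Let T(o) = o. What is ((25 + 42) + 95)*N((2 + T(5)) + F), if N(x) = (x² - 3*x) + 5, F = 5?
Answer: 18306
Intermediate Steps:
N(x) = 5 + x² - 3*x
((25 + 42) + 95)*N((2 + T(5)) + F) = ((25 + 42) + 95)*(5 + ((2 + 5) + 5)² - 3*((2 + 5) + 5)) = (67 + 95)*(5 + (7 + 5)² - 3*(7 + 5)) = 162*(5 + 12² - 3*12) = 162*(5 + 144 - 36) = 162*113 = 18306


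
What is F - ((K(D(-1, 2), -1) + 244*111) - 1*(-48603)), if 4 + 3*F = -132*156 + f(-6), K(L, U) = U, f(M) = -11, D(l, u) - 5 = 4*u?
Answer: -82555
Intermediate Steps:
D(l, u) = 5 + 4*u
F = -6869 (F = -4/3 + (-132*156 - 11)/3 = -4/3 + (-20592 - 11)/3 = -4/3 + (⅓)*(-20603) = -4/3 - 20603/3 = -6869)
F - ((K(D(-1, 2), -1) + 244*111) - 1*(-48603)) = -6869 - ((-1 + 244*111) - 1*(-48603)) = -6869 - ((-1 + 27084) + 48603) = -6869 - (27083 + 48603) = -6869 - 1*75686 = -6869 - 75686 = -82555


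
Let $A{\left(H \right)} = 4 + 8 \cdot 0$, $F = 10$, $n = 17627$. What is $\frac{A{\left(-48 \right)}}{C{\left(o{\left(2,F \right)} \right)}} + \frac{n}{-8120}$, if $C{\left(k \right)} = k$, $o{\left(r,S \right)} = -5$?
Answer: $- \frac{24123}{8120} \approx -2.9708$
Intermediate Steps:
$A{\left(H \right)} = 4$ ($A{\left(H \right)} = 4 + 0 = 4$)
$\frac{A{\left(-48 \right)}}{C{\left(o{\left(2,F \right)} \right)}} + \frac{n}{-8120} = \frac{4}{-5} + \frac{17627}{-8120} = 4 \left(- \frac{1}{5}\right) + 17627 \left(- \frac{1}{8120}\right) = - \frac{4}{5} - \frac{17627}{8120} = - \frac{24123}{8120}$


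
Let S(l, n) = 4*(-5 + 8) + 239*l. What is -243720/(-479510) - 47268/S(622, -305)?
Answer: 678418686/3564437585 ≈ 0.19033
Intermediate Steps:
S(l, n) = 12 + 239*l (S(l, n) = 4*3 + 239*l = 12 + 239*l)
-243720/(-479510) - 47268/S(622, -305) = -243720/(-479510) - 47268/(12 + 239*622) = -243720*(-1/479510) - 47268/(12 + 148658) = 24372/47951 - 47268/148670 = 24372/47951 - 47268*1/148670 = 24372/47951 - 23634/74335 = 678418686/3564437585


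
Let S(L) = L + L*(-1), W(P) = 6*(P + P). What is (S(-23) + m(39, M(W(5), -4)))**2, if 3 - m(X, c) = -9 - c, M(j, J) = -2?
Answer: 100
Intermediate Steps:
W(P) = 12*P (W(P) = 6*(2*P) = 12*P)
S(L) = 0 (S(L) = L - L = 0)
m(X, c) = 12 + c (m(X, c) = 3 - (-9 - c) = 3 + (9 + c) = 12 + c)
(S(-23) + m(39, M(W(5), -4)))**2 = (0 + (12 - 2))**2 = (0 + 10)**2 = 10**2 = 100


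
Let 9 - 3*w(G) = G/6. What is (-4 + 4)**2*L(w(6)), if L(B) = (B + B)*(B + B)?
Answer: 0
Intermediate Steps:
w(G) = 3 - G/18 (w(G) = 3 - G/(3*6) = 3 - G/18)
L(B) = 4*B**2 (L(B) = (2*B)*(2*B) = 4*B**2)
(-4 + 4)**2*L(w(6)) = (-4 + 4)**2*(4*(3 - 1/18*6)**2) = 0**2*(4*(3 - 1/3)**2) = 0*(4*(8/3)**2) = 0*(4*(64/9)) = 0*(256/9) = 0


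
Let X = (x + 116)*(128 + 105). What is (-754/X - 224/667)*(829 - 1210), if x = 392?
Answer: 40524681/310822 ≈ 130.38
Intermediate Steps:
X = 118364 (X = (392 + 116)*(128 + 105) = 508*233 = 118364)
(-754/X - 224/667)*(829 - 1210) = (-754/118364 - 224/667)*(829 - 1210) = (-754*1/118364 - 224*1/667)*(-381) = (-377/59182 - 224/667)*(-381) = -13508227/39474394*(-381) = 40524681/310822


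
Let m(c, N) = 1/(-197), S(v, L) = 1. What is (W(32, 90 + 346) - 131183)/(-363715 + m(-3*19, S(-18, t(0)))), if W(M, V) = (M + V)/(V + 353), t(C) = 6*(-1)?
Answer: 6796691681/18844438128 ≈ 0.36067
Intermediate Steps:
t(C) = -6
m(c, N) = -1/197
W(M, V) = (M + V)/(353 + V)
(W(32, 90 + 346) - 131183)/(-363715 + m(-3*19, S(-18, t(0)))) = ((32 + (90 + 346))/(353 + (90 + 346)) - 131183)/(-363715 - 1/197) = ((32 + 436)/(353 + 436) - 131183)/(-71651856/197) = (468/789 - 131183)*(-197/71651856) = ((1/789)*468 - 131183)*(-197/71651856) = (156/263 - 131183)*(-197/71651856) = -34500973/263*(-197/71651856) = 6796691681/18844438128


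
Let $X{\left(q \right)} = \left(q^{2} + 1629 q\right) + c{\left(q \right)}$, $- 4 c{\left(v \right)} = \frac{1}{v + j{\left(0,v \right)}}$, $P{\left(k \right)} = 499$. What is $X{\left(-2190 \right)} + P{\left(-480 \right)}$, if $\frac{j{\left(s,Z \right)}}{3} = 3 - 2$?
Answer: $\frac{10752070573}{8748} \approx 1.2291 \cdot 10^{6}$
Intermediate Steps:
$j{\left(s,Z \right)} = 3$ ($j{\left(s,Z \right)} = 3 \left(3 - 2\right) = 3 \cdot 1 = 3$)
$c{\left(v \right)} = - \frac{1}{4 \left(3 + v\right)}$ ($c{\left(v \right)} = - \frac{1}{4 \left(v + 3\right)} = - \frac{1}{4 \left(3 + v\right)}$)
$X{\left(q \right)} = q^{2} - \frac{1}{12 + 4 q} + 1629 q$ ($X{\left(q \right)} = \left(q^{2} + 1629 q\right) - \frac{1}{12 + 4 q} = q^{2} - \frac{1}{12 + 4 q} + 1629 q$)
$X{\left(-2190 \right)} + P{\left(-480 \right)} = \frac{- \frac{1}{4} - 2190 \left(3 - 2190\right) \left(1629 - 2190\right)}{3 - 2190} + 499 = \frac{- \frac{1}{4} - \left(-4789530\right) \left(-561\right)}{-2187} + 499 = - \frac{- \frac{1}{4} - 2686926330}{2187} + 499 = \left(- \frac{1}{2187}\right) \left(- \frac{10747705321}{4}\right) + 499 = \frac{10747705321}{8748} + 499 = \frac{10752070573}{8748}$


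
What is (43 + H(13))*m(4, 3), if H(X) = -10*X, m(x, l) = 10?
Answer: -870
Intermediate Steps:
(43 + H(13))*m(4, 3) = (43 - 10*13)*10 = (43 - 130)*10 = -87*10 = -870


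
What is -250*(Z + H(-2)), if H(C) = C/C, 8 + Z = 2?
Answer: 1250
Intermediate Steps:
Z = -6 (Z = -8 + 2 = -6)
H(C) = 1
-250*(Z + H(-2)) = -250*(-6 + 1) = -250*(-5) = 1250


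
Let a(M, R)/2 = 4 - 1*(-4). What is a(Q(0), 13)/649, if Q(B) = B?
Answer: 16/649 ≈ 0.024653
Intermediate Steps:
a(M, R) = 16 (a(M, R) = 2*(4 - 1*(-4)) = 2*(4 + 4) = 2*8 = 16)
a(Q(0), 13)/649 = 16/649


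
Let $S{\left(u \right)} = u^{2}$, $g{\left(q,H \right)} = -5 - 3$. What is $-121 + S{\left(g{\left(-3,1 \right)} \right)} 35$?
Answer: $2119$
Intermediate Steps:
$g{\left(q,H \right)} = -8$
$-121 + S{\left(g{\left(-3,1 \right)} \right)} 35 = -121 + \left(-8\right)^{2} \cdot 35 = -121 + 64 \cdot 35 = -121 + 2240 = 2119$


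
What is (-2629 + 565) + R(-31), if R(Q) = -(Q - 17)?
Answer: -2016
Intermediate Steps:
R(Q) = 17 - Q (R(Q) = -(-17 + Q) = 17 - Q)
(-2629 + 565) + R(-31) = (-2629 + 565) + (17 - 1*(-31)) = -2064 + (17 + 31) = -2064 + 48 = -2016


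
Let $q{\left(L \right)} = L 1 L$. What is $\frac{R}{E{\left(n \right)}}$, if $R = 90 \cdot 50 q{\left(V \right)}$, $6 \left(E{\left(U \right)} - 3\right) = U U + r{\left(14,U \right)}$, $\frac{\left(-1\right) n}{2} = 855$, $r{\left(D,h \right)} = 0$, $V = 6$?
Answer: $\frac{54000}{162451} \approx 0.33241$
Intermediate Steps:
$n = -1710$ ($n = \left(-2\right) 855 = -1710$)
$q{\left(L \right)} = L^{2}$ ($q{\left(L \right)} = L L = L^{2}$)
$E{\left(U \right)} = 3 + \frac{U^{2}}{6}$ ($E{\left(U \right)} = 3 + \frac{U U + 0}{6} = 3 + \frac{U^{2} + 0}{6} = 3 + \frac{U^{2}}{6}$)
$R = 162000$ ($R = 90 \cdot 50 \cdot 6^{2} = 4500 \cdot 36 = 162000$)
$\frac{R}{E{\left(n \right)}} = \frac{162000}{3 + \frac{\left(-1710\right)^{2}}{6}} = \frac{162000}{3 + \frac{1}{6} \cdot 2924100} = \frac{162000}{3 + 487350} = \frac{162000}{487353} = 162000 \cdot \frac{1}{487353} = \frac{54000}{162451}$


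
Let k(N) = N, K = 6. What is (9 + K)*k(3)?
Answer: 45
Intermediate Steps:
(9 + K)*k(3) = (9 + 6)*3 = 15*3 = 45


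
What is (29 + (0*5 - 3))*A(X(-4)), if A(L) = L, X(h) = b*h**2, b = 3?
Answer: 1248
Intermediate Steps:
X(h) = 3*h**2
(29 + (0*5 - 3))*A(X(-4)) = (29 + (0*5 - 3))*(3*(-4)**2) = (29 + (0 - 3))*(3*16) = (29 - 3)*48 = 26*48 = 1248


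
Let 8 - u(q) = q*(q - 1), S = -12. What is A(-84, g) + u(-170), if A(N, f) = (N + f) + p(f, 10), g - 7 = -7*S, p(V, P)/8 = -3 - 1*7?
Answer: -29135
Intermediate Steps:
p(V, P) = -80 (p(V, P) = 8*(-3 - 1*7) = 8*(-3 - 7) = 8*(-10) = -80)
g = 91 (g = 7 - 7*(-12) = 7 + 84 = 91)
u(q) = 8 - q*(-1 + q) (u(q) = 8 - q*(q - 1) = 8 - q*(-1 + q))
A(N, f) = -80 + N + f (A(N, f) = (N + f) - 80 = -80 + N + f)
A(-84, g) + u(-170) = (-80 - 84 + 91) + (8 - 170 - 1*(-170)**2) = -73 + (8 - 170 - 1*28900) = -73 + (8 - 170 - 28900) = -73 - 29062 = -29135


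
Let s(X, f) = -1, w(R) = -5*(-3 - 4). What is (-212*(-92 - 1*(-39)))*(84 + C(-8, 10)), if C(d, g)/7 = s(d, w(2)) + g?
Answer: 1651692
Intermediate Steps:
w(R) = 35 (w(R) = -5*(-7) = 35)
C(d, g) = -7 + 7*g (C(d, g) = 7*(-1 + g) = -7 + 7*g)
(-212*(-92 - 1*(-39)))*(84 + C(-8, 10)) = (-212*(-92 - 1*(-39)))*(84 + (-7 + 7*10)) = (-212*(-92 + 39))*(84 + (-7 + 70)) = (-212*(-53))*(84 + 63) = 11236*147 = 1651692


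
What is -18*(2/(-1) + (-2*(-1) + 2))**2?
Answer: -72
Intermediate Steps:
-18*(2/(-1) + (-2*(-1) + 2))**2 = -18*(2*(-1) + (2 + 2))**2 = -18*(-2 + 4)**2 = -18*2**2 = -18*4 = -72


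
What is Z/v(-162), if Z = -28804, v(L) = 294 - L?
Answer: -379/6 ≈ -63.167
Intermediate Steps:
Z/v(-162) = -28804/(294 - 1*(-162)) = -28804/(294 + 162) = -28804/456 = -28804*1/456 = -379/6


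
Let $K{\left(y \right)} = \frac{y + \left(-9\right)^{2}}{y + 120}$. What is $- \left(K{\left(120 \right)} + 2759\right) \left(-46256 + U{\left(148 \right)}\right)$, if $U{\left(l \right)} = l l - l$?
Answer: $\frac{270464075}{4} \approx 6.7616 \cdot 10^{7}$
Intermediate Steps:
$U{\left(l \right)} = l^{2} - l$
$K{\left(y \right)} = \frac{81 + y}{120 + y}$ ($K{\left(y \right)} = \frac{y + 81}{120 + y} = \frac{81 + y}{120 + y}$)
$- \left(K{\left(120 \right)} + 2759\right) \left(-46256 + U{\left(148 \right)}\right) = - \left(\frac{81 + 120}{120 + 120} + 2759\right) \left(-46256 + 148 \left(-1 + 148\right)\right) = - \left(\frac{1}{240} \cdot 201 + 2759\right) \left(-46256 + 148 \cdot 147\right) = - \left(\frac{1}{240} \cdot 201 + 2759\right) \left(-46256 + 21756\right) = - \left(\frac{67}{80} + 2759\right) \left(-24500\right) = - \frac{220787 \left(-24500\right)}{80} = \left(-1\right) \left(- \frac{270464075}{4}\right) = \frac{270464075}{4}$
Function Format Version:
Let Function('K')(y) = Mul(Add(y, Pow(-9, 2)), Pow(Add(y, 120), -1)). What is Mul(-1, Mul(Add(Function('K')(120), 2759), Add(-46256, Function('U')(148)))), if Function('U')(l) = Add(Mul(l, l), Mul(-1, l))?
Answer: Rational(270464075, 4) ≈ 6.7616e+7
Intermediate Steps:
Function('U')(l) = Add(Pow(l, 2), Mul(-1, l))
Function('K')(y) = Mul(Pow(Add(120, y), -1), Add(81, y)) (Function('K')(y) = Mul(Add(y, 81), Pow(Add(120, y), -1)) = Mul(Add(81, y), Pow(Add(120, y), -1)) = Mul(Pow(Add(120, y), -1), Add(81, y)))
Mul(-1, Mul(Add(Function('K')(120), 2759), Add(-46256, Function('U')(148)))) = Mul(-1, Mul(Add(Mul(Pow(Add(120, 120), -1), Add(81, 120)), 2759), Add(-46256, Mul(148, Add(-1, 148))))) = Mul(-1, Mul(Add(Mul(Pow(240, -1), 201), 2759), Add(-46256, Mul(148, 147)))) = Mul(-1, Mul(Add(Mul(Rational(1, 240), 201), 2759), Add(-46256, 21756))) = Mul(-1, Mul(Add(Rational(67, 80), 2759), -24500)) = Mul(-1, Mul(Rational(220787, 80), -24500)) = Mul(-1, Rational(-270464075, 4)) = Rational(270464075, 4)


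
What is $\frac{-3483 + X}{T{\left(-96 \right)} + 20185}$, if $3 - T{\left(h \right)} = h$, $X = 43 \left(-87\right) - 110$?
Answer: $- \frac{3667}{10142} \approx -0.36157$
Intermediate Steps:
$X = -3851$ ($X = -3741 - 110 = -3851$)
$T{\left(h \right)} = 3 - h$
$\frac{-3483 + X}{T{\left(-96 \right)} + 20185} = \frac{-3483 - 3851}{\left(3 - -96\right) + 20185} = - \frac{7334}{\left(3 + 96\right) + 20185} = - \frac{7334}{99 + 20185} = - \frac{7334}{20284} = \left(-7334\right) \frac{1}{20284} = - \frac{3667}{10142}$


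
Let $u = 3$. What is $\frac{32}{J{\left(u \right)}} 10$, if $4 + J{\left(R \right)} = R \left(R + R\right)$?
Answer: $\frac{160}{7} \approx 22.857$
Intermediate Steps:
$J{\left(R \right)} = -4 + 2 R^{2}$ ($J{\left(R \right)} = -4 + R \left(R + R\right) = -4 + R 2 R = -4 + 2 R^{2}$)
$\frac{32}{J{\left(u \right)}} 10 = \frac{32}{-4 + 2 \cdot 3^{2}} \cdot 10 = \frac{32}{-4 + 2 \cdot 9} \cdot 10 = \frac{32}{-4 + 18} \cdot 10 = \frac{32}{14} \cdot 10 = 32 \cdot \frac{1}{14} \cdot 10 = \frac{16}{7} \cdot 10 = \frac{160}{7}$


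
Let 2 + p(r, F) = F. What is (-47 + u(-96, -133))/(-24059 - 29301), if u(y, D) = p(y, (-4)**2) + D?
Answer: 83/26680 ≈ 0.0031109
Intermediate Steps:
p(r, F) = -2 + F
u(y, D) = 14 + D (u(y, D) = (-2 + (-4)**2) + D = (-2 + 16) + D = 14 + D)
(-47 + u(-96, -133))/(-24059 - 29301) = (-47 + (14 - 133))/(-24059 - 29301) = (-47 - 119)/(-53360) = -166*(-1/53360) = 83/26680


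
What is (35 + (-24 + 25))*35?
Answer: 1260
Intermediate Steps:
(35 + (-24 + 25))*35 = (35 + 1)*35 = 36*35 = 1260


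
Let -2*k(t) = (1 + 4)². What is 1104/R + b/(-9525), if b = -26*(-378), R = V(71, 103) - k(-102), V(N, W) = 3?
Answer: 6908844/98425 ≈ 70.194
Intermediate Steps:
k(t) = -25/2 (k(t) = -(1 + 4)²/2 = -½*5² = -½*25 = -25/2)
R = 31/2 (R = 3 - 1*(-25/2) = 3 + 25/2 = 31/2 ≈ 15.500)
b = 9828
1104/R + b/(-9525) = 1104/(31/2) + 9828/(-9525) = 1104*(2/31) + 9828*(-1/9525) = 2208/31 - 3276/3175 = 6908844/98425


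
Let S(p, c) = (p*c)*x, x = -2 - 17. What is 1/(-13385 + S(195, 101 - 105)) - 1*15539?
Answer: -22298464/1435 ≈ -15539.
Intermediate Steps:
x = -19
S(p, c) = -19*c*p (S(p, c) = (p*c)*(-19) = (c*p)*(-19) = -19*c*p)
1/(-13385 + S(195, 101 - 105)) - 1*15539 = 1/(-13385 - 19*(101 - 105)*195) - 1*15539 = 1/(-13385 - 19*(-4)*195) - 15539 = 1/(-13385 + 14820) - 15539 = 1/1435 - 15539 = -22298464/1435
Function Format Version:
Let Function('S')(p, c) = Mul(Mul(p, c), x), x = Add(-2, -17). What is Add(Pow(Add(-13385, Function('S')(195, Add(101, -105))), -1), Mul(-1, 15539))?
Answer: Rational(-22298464, 1435) ≈ -15539.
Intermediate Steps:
x = -19
Function('S')(p, c) = Mul(-19, c, p) (Function('S')(p, c) = Mul(Mul(p, c), -19) = Mul(Mul(c, p), -19) = Mul(-19, c, p))
Add(Pow(Add(-13385, Function('S')(195, Add(101, -105))), -1), Mul(-1, 15539)) = Add(Pow(Add(-13385, Mul(-19, Add(101, -105), 195)), -1), Mul(-1, 15539)) = Add(Pow(Add(-13385, Mul(-19, -4, 195)), -1), -15539) = Add(Pow(Add(-13385, 14820), -1), -15539) = Add(Pow(1435, -1), -15539) = Add(Rational(1, 1435), -15539) = Rational(-22298464, 1435)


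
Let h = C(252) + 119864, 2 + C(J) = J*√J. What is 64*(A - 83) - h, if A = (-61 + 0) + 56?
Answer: -125494 - 1512*√7 ≈ -1.2949e+5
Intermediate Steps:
C(J) = -2 + J^(3/2) (C(J) = -2 + J*√J = -2 + J^(3/2))
A = -5 (A = -61 + 56 = -5)
h = 119862 + 1512*√7 (h = (-2 + 252^(3/2)) + 119864 = (-2 + 1512*√7) + 119864 = 119862 + 1512*√7 ≈ 1.2386e+5)
64*(A - 83) - h = 64*(-5 - 83) - (119862 + 1512*√7) = 64*(-88) + (-119862 - 1512*√7) = -5632 + (-119862 - 1512*√7) = -125494 - 1512*√7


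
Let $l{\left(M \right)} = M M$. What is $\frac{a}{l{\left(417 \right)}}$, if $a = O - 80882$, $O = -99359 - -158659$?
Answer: $- \frac{2398}{19321} \approx -0.12411$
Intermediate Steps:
$l{\left(M \right)} = M^{2}$
$O = 59300$ ($O = -99359 + 158659 = 59300$)
$a = -21582$ ($a = 59300 - 80882 = -21582$)
$\frac{a}{l{\left(417 \right)}} = - \frac{21582}{417^{2}} = - \frac{21582}{173889} = \left(-21582\right) \frac{1}{173889} = - \frac{2398}{19321}$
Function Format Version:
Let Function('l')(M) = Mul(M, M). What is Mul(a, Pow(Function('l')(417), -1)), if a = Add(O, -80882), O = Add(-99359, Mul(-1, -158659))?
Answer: Rational(-2398, 19321) ≈ -0.12411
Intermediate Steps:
Function('l')(M) = Pow(M, 2)
O = 59300 (O = Add(-99359, 158659) = 59300)
a = -21582 (a = Add(59300, -80882) = -21582)
Mul(a, Pow(Function('l')(417), -1)) = Mul(-21582, Pow(Pow(417, 2), -1)) = Mul(-21582, Pow(173889, -1)) = Mul(-21582, Rational(1, 173889)) = Rational(-2398, 19321)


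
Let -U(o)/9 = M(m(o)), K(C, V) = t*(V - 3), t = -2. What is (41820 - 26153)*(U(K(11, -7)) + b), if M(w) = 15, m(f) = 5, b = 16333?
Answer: 253774066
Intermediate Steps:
K(C, V) = 6 - 2*V (K(C, V) = -2*(V - 3) = -2*(-3 + V) = 6 - 2*V)
U(o) = -135 (U(o) = -9*15 = -135)
(41820 - 26153)*(U(K(11, -7)) + b) = (41820 - 26153)*(-135 + 16333) = 15667*16198 = 253774066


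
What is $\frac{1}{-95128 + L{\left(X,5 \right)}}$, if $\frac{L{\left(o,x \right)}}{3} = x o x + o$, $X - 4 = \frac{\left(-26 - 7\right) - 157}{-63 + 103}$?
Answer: $- \frac{2}{190373} \approx -1.0506 \cdot 10^{-5}$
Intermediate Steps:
$X = - \frac{3}{4}$ ($X = 4 + \frac{\left(-26 - 7\right) - 157}{-63 + 103} = 4 + \frac{-33 - 157}{40} = 4 - \frac{19}{4} = - \frac{3}{4} \approx -0.75$)
$L{\left(o,x \right)} = 3 o + 3 o x^{2}$ ($L{\left(o,x \right)} = 3 \left(x o x + o\right) = 3 \left(o x x + o\right) = 3 \left(o x^{2} + o\right) = 3 \left(o + o x^{2}\right) = 3 o + 3 o x^{2}$)
$\frac{1}{-95128 + L{\left(X,5 \right)}} = \frac{1}{-95128 + 3 \left(- \frac{3}{4}\right) \left(1 + 5^{2}\right)} = \frac{1}{-95128 + 3 \left(- \frac{3}{4}\right) \left(1 + 25\right)} = \frac{1}{-95128 + 3 \left(- \frac{3}{4}\right) 26} = \frac{1}{-95128 - \frac{117}{2}} = \frac{1}{- \frac{190373}{2}} = - \frac{2}{190373}$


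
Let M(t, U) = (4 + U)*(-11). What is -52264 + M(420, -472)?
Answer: -47116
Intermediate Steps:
M(t, U) = -44 - 11*U
-52264 + M(420, -472) = -52264 + (-44 - 11*(-472)) = -52264 + (-44 + 5192) = -52264 + 5148 = -47116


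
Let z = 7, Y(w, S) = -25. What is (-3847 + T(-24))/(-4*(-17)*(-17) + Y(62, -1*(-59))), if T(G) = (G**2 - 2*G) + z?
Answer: 3216/1181 ≈ 2.7231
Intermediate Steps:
T(G) = 7 + G**2 - 2*G (T(G) = (G**2 - 2*G) + 7 = 7 + G**2 - 2*G)
(-3847 + T(-24))/(-4*(-17)*(-17) + Y(62, -1*(-59))) = (-3847 + (7 + (-24)**2 - 2*(-24)))/(-4*(-17)*(-17) - 25) = (-3847 + (7 + 576 + 48))/(68*(-17) - 25) = (-3847 + 631)/(-1156 - 25) = -3216/(-1181) = -3216*(-1/1181) = 3216/1181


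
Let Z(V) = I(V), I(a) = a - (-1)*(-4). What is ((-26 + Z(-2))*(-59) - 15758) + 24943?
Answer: 11073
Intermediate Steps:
I(a) = -4 + a (I(a) = a - 1*4 = a - 4 = -4 + a)
Z(V) = -4 + V
((-26 + Z(-2))*(-59) - 15758) + 24943 = ((-26 + (-4 - 2))*(-59) - 15758) + 24943 = ((-26 - 6)*(-59) - 15758) + 24943 = (-32*(-59) - 15758) + 24943 = (1888 - 15758) + 24943 = -13870 + 24943 = 11073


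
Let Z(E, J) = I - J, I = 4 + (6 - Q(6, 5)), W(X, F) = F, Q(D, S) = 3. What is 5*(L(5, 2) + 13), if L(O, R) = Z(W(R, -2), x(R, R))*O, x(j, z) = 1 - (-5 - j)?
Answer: 40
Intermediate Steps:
x(j, z) = 6 + j (x(j, z) = 1 + (5 + j) = 6 + j)
I = 7 (I = 4 + (6 - 1*3) = 4 + (6 - 3) = 4 + 3 = 7)
Z(E, J) = 7 - J
L(O, R) = O*(1 - R) (L(O, R) = (7 - (6 + R))*O = (7 + (-6 - R))*O = (1 - R)*O = O*(1 - R))
5*(L(5, 2) + 13) = 5*(5*(1 - 1*2) + 13) = 5*(5*(1 - 2) + 13) = 5*(5*(-1) + 13) = 5*(-5 + 13) = 5*8 = 40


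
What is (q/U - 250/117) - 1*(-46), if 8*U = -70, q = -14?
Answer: 26596/585 ≈ 45.463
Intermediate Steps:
U = -35/4 (U = (1/8)*(-70) = -35/4 ≈ -8.7500)
(q/U - 250/117) - 1*(-46) = (-14/(-35/4) - 250/117) - 1*(-46) = (-14*(-4/35) - 250*1/117) + 46 = (8/5 - 250/117) + 46 = -314/585 + 46 = 26596/585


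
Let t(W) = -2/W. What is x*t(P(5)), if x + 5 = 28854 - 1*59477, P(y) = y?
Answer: 61256/5 ≈ 12251.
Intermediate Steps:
x = -30628 (x = -5 + (28854 - 1*59477) = -5 + (28854 - 59477) = -5 - 30623 = -30628)
x*t(P(5)) = -(-61256)/5 = -30628*(-2/5) = 61256/5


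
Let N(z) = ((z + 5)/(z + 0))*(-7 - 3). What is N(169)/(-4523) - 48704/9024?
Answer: -581453167/107778567 ≈ -5.3949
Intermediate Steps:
N(z) = -10*(5 + z)/z (N(z) = ((5 + z)/z)*(-10) = -10*(5 + z)/z)
N(169)/(-4523) - 48704/9024 = (-10 - 50/169)/(-4523) - 48704/9024 = (-10 - 50*1/169)*(-1/4523) - 48704*1/9024 = (-10 - 50/169)*(-1/4523) - 761/141 = -1740/169*(-1/4523) - 761/141 = 1740/764387 - 761/141 = -581453167/107778567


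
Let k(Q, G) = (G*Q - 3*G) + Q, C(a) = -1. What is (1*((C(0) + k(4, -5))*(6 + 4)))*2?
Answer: -40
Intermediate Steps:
k(Q, G) = Q - 3*G + G*Q (k(Q, G) = (-3*G + G*Q) + Q = Q - 3*G + G*Q)
(1*((C(0) + k(4, -5))*(6 + 4)))*2 = (1*((-1 + (4 - 3*(-5) - 5*4))*(6 + 4)))*2 = (1*((-1 + (4 + 15 - 20))*10))*2 = (1*((-1 - 1)*10))*2 = (1*(-2*10))*2 = (1*(-20))*2 = -20*2 = -40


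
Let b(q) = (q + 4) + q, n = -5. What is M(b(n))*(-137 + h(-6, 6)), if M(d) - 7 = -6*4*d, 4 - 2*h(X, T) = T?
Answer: -20838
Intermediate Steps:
h(X, T) = 2 - T/2
b(q) = 4 + 2*q (b(q) = (4 + q) + q = 4 + 2*q)
M(d) = 7 - 24*d (M(d) = 7 - 6*4*d = 7 - 24*d)
M(b(n))*(-137 + h(-6, 6)) = (7 - 24*(4 + 2*(-5)))*(-137 + (2 - ½*6)) = (7 - 24*(4 - 10))*(-137 + (2 - 3)) = (7 - 24*(-6))*(-137 - 1) = (7 + 144)*(-138) = 151*(-138) = -20838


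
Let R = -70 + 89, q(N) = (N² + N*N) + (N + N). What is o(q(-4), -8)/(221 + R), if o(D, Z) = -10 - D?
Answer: -17/120 ≈ -0.14167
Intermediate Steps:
q(N) = 2*N + 2*N² (q(N) = (N² + N²) + 2*N = 2*N² + 2*N = 2*N + 2*N²)
R = 19
o(q(-4), -8)/(221 + R) = (-10 - 2*(-4)*(1 - 4))/(221 + 19) = (-10 - 2*(-4)*(-3))/240 = (-10 - 1*24)*(1/240) = (-10 - 24)*(1/240) = -34*1/240 = -17/120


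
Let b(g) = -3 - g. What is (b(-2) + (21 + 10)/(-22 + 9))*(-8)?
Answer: 352/13 ≈ 27.077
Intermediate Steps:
(b(-2) + (21 + 10)/(-22 + 9))*(-8) = ((-3 - 1*(-2)) + (21 + 10)/(-22 + 9))*(-8) = ((-3 + 2) + 31/(-13))*(-8) = (-1 + 31*(-1/13))*(-8) = (-1 - 31/13)*(-8) = -44/13*(-8) = 352/13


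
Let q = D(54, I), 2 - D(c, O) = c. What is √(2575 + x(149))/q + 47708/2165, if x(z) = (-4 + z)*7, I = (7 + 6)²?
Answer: 47708/2165 - √3590/52 ≈ 20.884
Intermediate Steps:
I = 169 (I = 13² = 169)
D(c, O) = 2 - c
q = -52 (q = 2 - 1*54 = 2 - 54 = -52)
x(z) = -28 + 7*z
√(2575 + x(149))/q + 47708/2165 = √(2575 + (-28 + 7*149))/(-52) + 47708/2165 = √(2575 + (-28 + 1043))*(-1/52) + 47708*(1/2165) = √(2575 + 1015)*(-1/52) + 47708/2165 = √3590*(-1/52) + 47708/2165 = -√3590/52 + 47708/2165 = 47708/2165 - √3590/52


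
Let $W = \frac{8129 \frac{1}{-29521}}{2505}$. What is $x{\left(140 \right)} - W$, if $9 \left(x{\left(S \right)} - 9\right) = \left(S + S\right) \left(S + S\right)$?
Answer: $\frac{1934559421222}{221850315} \approx 8720.1$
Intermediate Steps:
$W = - \frac{8129}{73950105}$ ($W = 8129 \left(- \frac{1}{29521}\right) \frac{1}{2505} = \left(- \frac{8129}{29521}\right) \frac{1}{2505} = - \frac{8129}{73950105} \approx -0.00010993$)
$x{\left(S \right)} = 9 + \frac{4 S^{2}}{9}$ ($x{\left(S \right)} = 9 + \frac{\left(S + S\right) \left(S + S\right)}{9} = 9 + \frac{2 S 2 S}{9} = 9 + \frac{4 S^{2}}{9}$)
$x{\left(140 \right)} - W = \left(9 + \frac{4 \cdot 140^{2}}{9}\right) - - \frac{8129}{73950105} = \left(9 + \frac{4}{9} \cdot 19600\right) + \frac{8129}{73950105} = \left(9 + \frac{78400}{9}\right) + \frac{8129}{73950105} = \frac{78481}{9} + \frac{8129}{73950105} = \frac{1934559421222}{221850315}$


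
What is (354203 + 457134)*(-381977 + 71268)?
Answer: -252089707933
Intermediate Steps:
(354203 + 457134)*(-381977 + 71268) = 811337*(-310709) = -252089707933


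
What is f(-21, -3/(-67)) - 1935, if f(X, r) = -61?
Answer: -1996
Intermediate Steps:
f(-21, -3/(-67)) - 1935 = -61 - 1935 = -1996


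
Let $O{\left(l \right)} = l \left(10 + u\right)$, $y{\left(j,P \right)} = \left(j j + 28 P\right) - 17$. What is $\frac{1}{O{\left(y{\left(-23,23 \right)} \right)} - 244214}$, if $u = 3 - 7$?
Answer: $- \frac{1}{237278} \approx -4.2145 \cdot 10^{-6}$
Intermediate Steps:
$u = -4$ ($u = 3 - 7 = -4$)
$y{\left(j,P \right)} = -17 + j^{2} + 28 P$ ($y{\left(j,P \right)} = \left(j^{2} + 28 P\right) - 17 = -17 + j^{2} + 28 P$)
$O{\left(l \right)} = 6 l$ ($O{\left(l \right)} = l \left(10 - 4\right) = l 6 = 6 l$)
$\frac{1}{O{\left(y{\left(-23,23 \right)} \right)} - 244214} = \frac{1}{6 \left(-17 + \left(-23\right)^{2} + 28 \cdot 23\right) - 244214} = \frac{1}{6 \left(-17 + 529 + 644\right) - 244214} = \frac{1}{6 \cdot 1156 - 244214} = \frac{1}{6936 - 244214} = \frac{1}{-237278} = - \frac{1}{237278}$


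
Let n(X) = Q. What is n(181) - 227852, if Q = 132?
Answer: -227720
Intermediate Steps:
n(X) = 132
n(181) - 227852 = 132 - 227852 = -227720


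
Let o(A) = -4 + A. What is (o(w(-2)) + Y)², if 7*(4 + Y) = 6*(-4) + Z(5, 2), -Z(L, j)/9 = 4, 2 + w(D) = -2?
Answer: 20736/49 ≈ 423.18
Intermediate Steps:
w(D) = -4 (w(D) = -2 - 2 = -4)
Z(L, j) = -36 (Z(L, j) = -9*4 = -36)
Y = -88/7 (Y = -4 + (6*(-4) - 36)/7 = -4 + (-24 - 36)/7 = -4 + (⅐)*(-60) = -4 - 60/7 = -88/7 ≈ -12.571)
(o(w(-2)) + Y)² = ((-4 - 4) - 88/7)² = (-8 - 88/7)² = (-144/7)² = 20736/49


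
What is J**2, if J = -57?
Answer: 3249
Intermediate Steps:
J**2 = (-57)**2 = 3249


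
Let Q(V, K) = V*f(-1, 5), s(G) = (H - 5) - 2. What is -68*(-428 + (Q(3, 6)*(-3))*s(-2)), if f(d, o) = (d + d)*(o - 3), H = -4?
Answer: 56032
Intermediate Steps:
f(d, o) = 2*d*(-3 + o) (f(d, o) = (2*d)*(-3 + o) = 2*d*(-3 + o))
s(G) = -11 (s(G) = (-4 - 5) - 2 = -9 - 2 = -11)
Q(V, K) = -4*V (Q(V, K) = V*(2*(-1)*(-3 + 5)) = V*(2*(-1)*2) = V*(-4) = -4*V)
-68*(-428 + (Q(3, 6)*(-3))*s(-2)) = -68*(-428 + (-4*3*(-3))*(-11)) = -68*(-428 - 12*(-3)*(-11)) = -68*(-428 + 36*(-11)) = -68*(-428 - 396) = -68*(-824) = 56032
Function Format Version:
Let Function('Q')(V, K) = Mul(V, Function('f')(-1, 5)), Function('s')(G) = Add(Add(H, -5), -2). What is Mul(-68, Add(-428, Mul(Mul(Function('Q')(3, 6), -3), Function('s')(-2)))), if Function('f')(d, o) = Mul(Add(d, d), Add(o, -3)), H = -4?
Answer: 56032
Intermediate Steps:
Function('f')(d, o) = Mul(2, d, Add(-3, o)) (Function('f')(d, o) = Mul(Mul(2, d), Add(-3, o)) = Mul(2, d, Add(-3, o)))
Function('s')(G) = -11 (Function('s')(G) = Add(Add(-4, -5), -2) = Add(-9, -2) = -11)
Function('Q')(V, K) = Mul(-4, V) (Function('Q')(V, K) = Mul(V, Mul(2, -1, Add(-3, 5))) = Mul(V, Mul(2, -1, 2)) = Mul(V, -4) = Mul(-4, V))
Mul(-68, Add(-428, Mul(Mul(Function('Q')(3, 6), -3), Function('s')(-2)))) = Mul(-68, Add(-428, Mul(Mul(Mul(-4, 3), -3), -11))) = Mul(-68, Add(-428, Mul(Mul(-12, -3), -11))) = Mul(-68, Add(-428, Mul(36, -11))) = Mul(-68, Add(-428, -396)) = Mul(-68, -824) = 56032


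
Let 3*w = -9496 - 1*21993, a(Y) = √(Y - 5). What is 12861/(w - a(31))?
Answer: -1214940087/991556887 + 115749*√26/991556887 ≈ -1.2247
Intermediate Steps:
a(Y) = √(-5 + Y)
w = -31489/3 (w = (-9496 - 1*21993)/3 = (-9496 - 21993)/3 = (⅓)*(-31489) = -31489/3 ≈ -10496.)
12861/(w - a(31)) = 12861/(-31489/3 - √(-5 + 31)) = 12861/(-31489/3 - √26)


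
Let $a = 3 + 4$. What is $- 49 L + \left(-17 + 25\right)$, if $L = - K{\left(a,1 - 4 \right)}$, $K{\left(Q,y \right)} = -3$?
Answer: $-139$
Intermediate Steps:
$a = 7$
$L = 3$ ($L = \left(-1\right) \left(-3\right) = 3$)
$- 49 L + \left(-17 + 25\right) = \left(-49\right) 3 + \left(-17 + 25\right) = -147 + 8 = -139$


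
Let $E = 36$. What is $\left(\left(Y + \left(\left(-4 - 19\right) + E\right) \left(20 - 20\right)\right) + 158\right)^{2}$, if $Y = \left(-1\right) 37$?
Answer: $14641$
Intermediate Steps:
$Y = -37$
$\left(\left(Y + \left(\left(-4 - 19\right) + E\right) \left(20 - 20\right)\right) + 158\right)^{2} = \left(\left(-37 + \left(\left(-4 - 19\right) + 36\right) \left(20 - 20\right)\right) + 158\right)^{2} = \left(\left(-37 + \left(\left(-4 - 19\right) + 36\right) 0\right) + 158\right)^{2} = \left(\left(-37 + \left(-23 + 36\right) 0\right) + 158\right)^{2} = \left(\left(-37 + 13 \cdot 0\right) + 158\right)^{2} = \left(\left(-37 + 0\right) + 158\right)^{2} = \left(-37 + 158\right)^{2} = 121^{2} = 14641$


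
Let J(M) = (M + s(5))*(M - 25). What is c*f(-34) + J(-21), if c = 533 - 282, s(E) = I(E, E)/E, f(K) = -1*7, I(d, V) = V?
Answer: -837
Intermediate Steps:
f(K) = -7
s(E) = 1 (s(E) = E/E = 1)
J(M) = (1 + M)*(-25 + M) (J(M) = (M + 1)*(M - 25) = (1 + M)*(-25 + M))
c = 251
c*f(-34) + J(-21) = 251*(-7) + (-25 + (-21)² - 24*(-21)) = -1757 + (-25 + 441 + 504) = -1757 + 920 = -837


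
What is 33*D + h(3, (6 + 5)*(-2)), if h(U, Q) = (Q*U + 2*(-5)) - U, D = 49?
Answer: 1538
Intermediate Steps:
h(U, Q) = -10 - U + Q*U (h(U, Q) = (Q*U - 10) - U = (-10 + Q*U) - U = -10 - U + Q*U)
33*D + h(3, (6 + 5)*(-2)) = 33*49 + (-10 - 1*3 + ((6 + 5)*(-2))*3) = 1617 + (-10 - 3 + (11*(-2))*3) = 1617 + (-10 - 3 - 22*3) = 1617 + (-10 - 3 - 66) = 1617 - 79 = 1538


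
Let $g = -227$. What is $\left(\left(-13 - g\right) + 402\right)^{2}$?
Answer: $379456$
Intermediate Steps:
$\left(\left(-13 - g\right) + 402\right)^{2} = \left(\left(-13 - -227\right) + 402\right)^{2} = \left(\left(-13 + 227\right) + 402\right)^{2} = \left(214 + 402\right)^{2} = 616^{2} = 379456$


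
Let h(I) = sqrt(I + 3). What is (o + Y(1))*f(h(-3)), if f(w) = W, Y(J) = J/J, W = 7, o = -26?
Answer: -175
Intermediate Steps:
h(I) = sqrt(3 + I)
Y(J) = 1
f(w) = 7
(o + Y(1))*f(h(-3)) = (-26 + 1)*7 = -25*7 = -175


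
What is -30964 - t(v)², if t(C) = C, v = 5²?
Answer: -31589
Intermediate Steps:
v = 25
-30964 - t(v)² = -30964 - 1*25² = -30964 - 1*625 = -30964 - 625 = -31589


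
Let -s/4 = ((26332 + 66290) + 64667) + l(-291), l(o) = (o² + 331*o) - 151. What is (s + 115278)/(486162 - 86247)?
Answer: -466714/399915 ≈ -1.1670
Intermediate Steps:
l(o) = -151 + o² + 331*o
s = -581992 (s = -4*(((26332 + 66290) + 64667) + (-151 + (-291)² + 331*(-291))) = -4*((92622 + 64667) + (-151 + 84681 - 96321)) = -4*(157289 - 11791) = -4*145498 = -581992)
(s + 115278)/(486162 - 86247) = (-581992 + 115278)/(486162 - 86247) = -466714/399915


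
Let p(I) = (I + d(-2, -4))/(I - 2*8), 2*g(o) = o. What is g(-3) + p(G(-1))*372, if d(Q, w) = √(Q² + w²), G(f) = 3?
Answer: -2271/26 - 744*√5/13 ≈ -215.32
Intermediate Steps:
g(o) = o/2
p(I) = (I + 2*√5)/(-16 + I) (p(I) = (I + √((-2)² + (-4)²))/(I - 2*8) = (I + √(4 + 16))/(I - 16) = (I + √20)/(-16 + I) = (I + 2*√5)/(-16 + I))
g(-3) + p(G(-1))*372 = (½)*(-3) + ((3 + 2*√5)/(-16 + 3))*372 = -3/2 + ((3 + 2*√5)/(-13))*372 = -3/2 - (3 + 2*√5)/13*372 = -3/2 + (-3/13 - 2*√5/13)*372 = -3/2 + (-1116/13 - 744*√5/13) = -2271/26 - 744*√5/13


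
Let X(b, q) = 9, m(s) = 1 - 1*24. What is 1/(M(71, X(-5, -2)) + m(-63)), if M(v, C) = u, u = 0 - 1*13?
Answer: -1/36 ≈ -0.027778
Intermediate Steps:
m(s) = -23 (m(s) = 1 - 24 = -23)
u = -13 (u = 0 - 13 = -13)
M(v, C) = -13
1/(M(71, X(-5, -2)) + m(-63)) = 1/(-13 - 23) = 1/(-36) = -1/36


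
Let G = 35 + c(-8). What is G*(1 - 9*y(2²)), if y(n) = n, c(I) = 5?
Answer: -1400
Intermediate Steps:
G = 40 (G = 35 + 5 = 40)
G*(1 - 9*y(2²)) = 40*(1 - 9*2²) = 40*(1 - 9*4) = 40*(1 - 36) = 40*(-35) = -1400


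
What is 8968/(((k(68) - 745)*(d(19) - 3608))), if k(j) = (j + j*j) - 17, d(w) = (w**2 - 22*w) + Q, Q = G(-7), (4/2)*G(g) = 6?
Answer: -2242/3597915 ≈ -0.00062314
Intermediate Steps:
G(g) = 3 (G(g) = (1/2)*6 = 3)
Q = 3
d(w) = 3 + w**2 - 22*w (d(w) = (w**2 - 22*w) + 3 = 3 + w**2 - 22*w)
k(j) = -17 + j + j**2 (k(j) = (j + j**2) - 17 = -17 + j + j**2)
8968/(((k(68) - 745)*(d(19) - 3608))) = 8968/((((-17 + 68 + 68**2) - 745)*((3 + 19**2 - 22*19) - 3608))) = 8968/((((-17 + 68 + 4624) - 745)*((3 + 361 - 418) - 3608))) = 8968/(((4675 - 745)*(-54 - 3608))) = 8968/((3930*(-3662))) = 8968/(-14391660) = 8968*(-1/14391660) = -2242/3597915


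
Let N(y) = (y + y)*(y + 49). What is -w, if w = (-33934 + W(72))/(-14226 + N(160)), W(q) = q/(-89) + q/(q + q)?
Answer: 862901/1338916 ≈ 0.64448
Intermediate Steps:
N(y) = 2*y*(49 + y) (N(y) = (2*y)*(49 + y) = 2*y*(49 + y))
W(q) = ½ - q/89 (W(q) = q*(-1/89) + q/((2*q)) = -q/89 + q*(1/(2*q)) = -q/89 + ½ = ½ - q/89)
w = -862901/1338916 (w = (-33934 + (½ - 1/89*72))/(-14226 + 2*160*(49 + 160)) = (-33934 + (½ - 72/89))/(-14226 + 2*160*209) = (-33934 - 55/178)/(-14226 + 66880) = -6040307/178/52654 = -6040307/178*1/52654 = -862901/1338916 ≈ -0.64448)
-w = -1*(-862901/1338916) = 862901/1338916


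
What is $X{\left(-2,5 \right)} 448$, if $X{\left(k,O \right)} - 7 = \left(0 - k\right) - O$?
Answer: $1792$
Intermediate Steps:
$X{\left(k,O \right)} = 7 - O - k$ ($X{\left(k,O \right)} = 7 - \left(O + k\right) = 7 - O - k$)
$X{\left(-2,5 \right)} 448 = \left(7 - 5 - -2\right) 448 = \left(7 - 5 + 2\right) 448 = 4 \cdot 448 = 1792$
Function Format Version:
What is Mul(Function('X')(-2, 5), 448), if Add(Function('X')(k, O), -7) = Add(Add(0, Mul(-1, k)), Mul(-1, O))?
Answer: 1792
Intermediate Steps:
Function('X')(k, O) = Add(7, Mul(-1, O), Mul(-1, k)) (Function('X')(k, O) = Add(7, Add(Add(0, Mul(-1, k)), Mul(-1, O))) = Add(7, Add(Mul(-1, k), Mul(-1, O))) = Add(7, Add(Mul(-1, O), Mul(-1, k))) = Add(7, Mul(-1, O), Mul(-1, k)))
Mul(Function('X')(-2, 5), 448) = Mul(Add(7, Mul(-1, 5), Mul(-1, -2)), 448) = Mul(Add(7, -5, 2), 448) = Mul(4, 448) = 1792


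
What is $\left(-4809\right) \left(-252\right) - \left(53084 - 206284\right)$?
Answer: $1365068$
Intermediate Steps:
$\left(-4809\right) \left(-252\right) - \left(53084 - 206284\right) = 1211868 - \left(53084 - 206284\right) = 1211868 - -153200 = 1211868 + 153200 = 1365068$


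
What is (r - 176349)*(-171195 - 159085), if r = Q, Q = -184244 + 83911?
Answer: 91382530960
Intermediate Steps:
Q = -100333
r = -100333
(r - 176349)*(-171195 - 159085) = (-100333 - 176349)*(-171195 - 159085) = -276682*(-330280) = 91382530960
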